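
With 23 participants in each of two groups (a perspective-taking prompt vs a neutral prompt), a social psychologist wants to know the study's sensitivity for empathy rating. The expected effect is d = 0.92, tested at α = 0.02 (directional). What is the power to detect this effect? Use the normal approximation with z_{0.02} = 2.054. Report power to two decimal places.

For two equal groups, power = Φ(d·√(n/2) − z_{α}).
d·√(n/2) = 0.92 × √(23/2) = 0.92 × 3.391 = 3.120.
z_β = 3.120 − 2.054 = 1.066.
Power = Φ(1.066) = 0.857.

power ≈ 0.86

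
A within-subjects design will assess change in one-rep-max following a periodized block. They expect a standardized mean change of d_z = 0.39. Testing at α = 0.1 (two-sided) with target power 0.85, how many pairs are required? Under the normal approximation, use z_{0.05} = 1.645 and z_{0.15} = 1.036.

For a paired (one-sample on differences) test: n = ((z_{α/2} + z_β) / d)².
z_{α/2} + z_β = 1.645 + 1.036 = 2.681.
n = (2.681 / 0.39)² = 6.874² = 47.26.
Round up.

n = 48 pairs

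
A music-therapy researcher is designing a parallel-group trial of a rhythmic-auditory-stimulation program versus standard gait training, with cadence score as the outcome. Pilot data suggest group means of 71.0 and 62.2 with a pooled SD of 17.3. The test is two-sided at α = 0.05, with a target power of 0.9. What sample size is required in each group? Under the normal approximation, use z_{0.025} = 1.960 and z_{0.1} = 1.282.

n = 82 per group

Cohen's d = |M₁ − M₂| / SD_pooled = |71.0 − 62.2| / 17.3 = 8.8 / 17.3 = 0.509.
For two independent groups with equal n: n = 2·((z_{α/2} + z_β) / d)².
z_{α/2} + z_β = 1.960 + 1.282 = 3.242.
n = 2 × (3.242 / 0.509)² = 2 × 6.369² = 2 × 40.57 = 81.1.
Round up to the next whole participant.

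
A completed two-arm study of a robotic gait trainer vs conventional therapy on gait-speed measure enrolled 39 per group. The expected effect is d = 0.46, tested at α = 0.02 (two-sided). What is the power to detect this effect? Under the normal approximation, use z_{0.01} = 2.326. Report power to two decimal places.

power ≈ 0.38

For two equal groups, power = Φ(d·√(n/2) − z_{α/2}).
d·√(n/2) = 0.46 × √(39/2) = 0.46 × 4.416 = 2.031.
z_β = 2.031 − 2.326 = -0.295.
Power = Φ(-0.295) = 0.384.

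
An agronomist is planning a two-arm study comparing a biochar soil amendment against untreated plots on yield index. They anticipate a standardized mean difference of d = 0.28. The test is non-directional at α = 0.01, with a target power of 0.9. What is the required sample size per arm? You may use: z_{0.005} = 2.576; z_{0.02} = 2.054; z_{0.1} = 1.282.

n = 380 per group

For two independent groups with equal n: n = 2·((z_{α/2} + z_β) / d)².
z_{α/2} + z_β = 2.576 + 1.282 = 3.858.
n = 2 × (3.858 / 0.28)² = 2 × 13.779² = 2 × 189.85 = 379.7.
Round up to the next whole participant.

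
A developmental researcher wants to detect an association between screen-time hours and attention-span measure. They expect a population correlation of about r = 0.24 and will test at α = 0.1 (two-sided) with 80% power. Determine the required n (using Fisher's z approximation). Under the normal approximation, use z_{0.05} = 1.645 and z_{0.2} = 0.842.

n = 107

Fisher's z: C = ½·ln((1+r)/(1−r)) = ½·ln(1.6316) = 0.2448.
n = ((z_{α/2} + z_β)/C)² + 3.
(1.645 + 0.842) / 0.2448 = 2.487 / 0.2448 = 10.159.
n = 10.159² + 3 = 103.21 + 3 = 106.2.
Round up.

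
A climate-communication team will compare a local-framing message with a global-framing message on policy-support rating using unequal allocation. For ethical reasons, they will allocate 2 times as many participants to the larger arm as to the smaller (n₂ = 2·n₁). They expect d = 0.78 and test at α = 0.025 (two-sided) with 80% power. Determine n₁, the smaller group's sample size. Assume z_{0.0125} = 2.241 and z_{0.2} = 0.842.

With allocation ratio k = n₂/n₁ = 2, Var(x̄₁−x̄₂) = σ²(1/n₁ + 1/(k·n₁)) = σ²·(k+1)/(k·n₁).
So n₁ = (1 + 1/k)·((z_{α/2} + z_β)/d)² = 1.500 × (3.083/0.78)².
n₁ = 1.500 × 15.62 = 23.4.
Round up: n₁ = 24, giving n₂ = 2 × 24 = 48.

n₁ = 24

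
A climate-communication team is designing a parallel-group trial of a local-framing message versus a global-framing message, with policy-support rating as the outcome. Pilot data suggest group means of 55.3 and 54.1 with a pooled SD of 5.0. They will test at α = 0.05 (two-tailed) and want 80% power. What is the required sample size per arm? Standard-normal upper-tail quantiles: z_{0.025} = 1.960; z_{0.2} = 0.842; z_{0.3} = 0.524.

n = 273 per group

Cohen's d = |M₁ − M₂| / SD_pooled = |55.3 − 54.1| / 5.0 = 1.2 / 5.0 = 0.240.
For two independent groups with equal n: n = 2·((z_{α/2} + z_β) / d)².
z_{α/2} + z_β = 1.960 + 0.842 = 2.802.
n = 2 × (2.802 / 0.240)² = 2 × 11.675² = 2 × 136.31 = 272.6.
Round up to the next whole participant.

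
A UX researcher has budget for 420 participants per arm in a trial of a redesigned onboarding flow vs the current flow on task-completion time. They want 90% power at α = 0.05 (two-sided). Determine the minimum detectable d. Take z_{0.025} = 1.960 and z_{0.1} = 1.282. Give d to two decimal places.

For two independent groups of n = 420 each: d_min = (z_{α/2} + z_β)·√(2/n).
z-sum = 1.960 + 1.282 = 3.242.
d_min = 3.242 × √(2/420) = 3.242 × 0.0690 = 0.224.

d_min ≈ 0.22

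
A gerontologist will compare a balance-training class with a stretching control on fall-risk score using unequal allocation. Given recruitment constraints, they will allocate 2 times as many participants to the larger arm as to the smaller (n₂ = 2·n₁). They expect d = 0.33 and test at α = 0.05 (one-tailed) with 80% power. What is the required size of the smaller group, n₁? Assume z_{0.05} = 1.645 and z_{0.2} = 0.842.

n₁ = 86

With allocation ratio k = n₂/n₁ = 2, Var(x̄₁−x̄₂) = σ²(1/n₁ + 1/(k·n₁)) = σ²·(k+1)/(k·n₁).
So n₁ = (1 + 1/k)·((z_{α} + z_β)/d)² = 1.500 × (2.487/0.33)².
n₁ = 1.500 × 56.80 = 85.2.
Round up: n₁ = 86, giving n₂ = 2 × 86 = 172.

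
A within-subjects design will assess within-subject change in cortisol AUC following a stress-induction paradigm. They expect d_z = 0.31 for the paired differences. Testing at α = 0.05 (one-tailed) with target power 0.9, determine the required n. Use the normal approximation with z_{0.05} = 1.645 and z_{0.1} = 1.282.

n = 90 pairs

For a paired (one-sample on differences) test: n = ((z_{α} + z_β) / d)².
z_{α} + z_β = 1.645 + 1.282 = 2.927.
n = (2.927 / 0.31)² = 9.442² = 89.15.
Round up.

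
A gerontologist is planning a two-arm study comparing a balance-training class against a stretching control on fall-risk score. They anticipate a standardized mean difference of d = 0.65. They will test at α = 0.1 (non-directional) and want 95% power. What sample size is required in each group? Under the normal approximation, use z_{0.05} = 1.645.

For two independent groups with equal n: n = 2·((z_{α/2} + z_β) / d)².
z_{α/2} + z_β = 1.645 + 1.645 = 3.290.
n = 2 × (3.290 / 0.65)² = 2 × 5.062² = 2 × 25.62 = 51.2.
Round up to the next whole participant.

n = 52 per group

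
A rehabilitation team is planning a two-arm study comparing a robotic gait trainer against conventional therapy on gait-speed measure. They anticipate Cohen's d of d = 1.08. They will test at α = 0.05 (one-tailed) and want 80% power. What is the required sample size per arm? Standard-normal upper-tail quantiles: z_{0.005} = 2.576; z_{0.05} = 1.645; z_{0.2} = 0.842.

n = 11 per group

For two independent groups with equal n: n = 2·((z_{α} + z_β) / d)².
z_{α} + z_β = 1.645 + 0.842 = 2.487.
n = 2 × (2.487 / 1.08)² = 2 × 2.303² = 2 × 5.30 = 10.6.
Round up to the next whole participant.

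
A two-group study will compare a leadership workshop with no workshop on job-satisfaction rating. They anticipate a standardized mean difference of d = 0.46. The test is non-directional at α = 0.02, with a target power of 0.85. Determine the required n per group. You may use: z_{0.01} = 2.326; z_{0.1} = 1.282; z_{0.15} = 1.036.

For two independent groups with equal n: n = 2·((z_{α/2} + z_β) / d)².
z_{α/2} + z_β = 2.326 + 1.036 = 3.362.
n = 2 × (3.362 / 0.46)² = 2 × 7.309² = 2 × 53.42 = 106.8.
Round up to the next whole participant.

n = 107 per group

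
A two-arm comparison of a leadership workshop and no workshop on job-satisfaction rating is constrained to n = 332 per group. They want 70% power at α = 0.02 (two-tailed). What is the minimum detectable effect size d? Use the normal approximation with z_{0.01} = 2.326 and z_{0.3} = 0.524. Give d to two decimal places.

For two independent groups of n = 332 each: d_min = (z_{α/2} + z_β)·√(2/n).
z-sum = 2.326 + 0.524 = 2.850.
d_min = 2.850 × √(2/332) = 2.850 × 0.0776 = 0.221.

d_min ≈ 0.22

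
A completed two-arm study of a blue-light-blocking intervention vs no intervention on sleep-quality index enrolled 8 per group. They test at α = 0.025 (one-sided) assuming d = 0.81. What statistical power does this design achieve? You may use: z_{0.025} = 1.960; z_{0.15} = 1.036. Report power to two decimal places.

For two equal groups, power = Φ(d·√(n/2) − z_{α}).
d·√(n/2) = 0.81 × √(8/2) = 0.81 × 2.000 = 1.620.
z_β = 1.620 − 1.960 = -0.340.
Power = Φ(-0.340) = 0.367.

power ≈ 0.37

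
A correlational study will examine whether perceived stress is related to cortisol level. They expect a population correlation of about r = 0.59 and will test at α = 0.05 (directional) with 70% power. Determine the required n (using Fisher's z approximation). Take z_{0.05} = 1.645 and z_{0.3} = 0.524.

n = 14

Fisher's z: C = ½·ln((1+r)/(1−r)) = ½·ln(3.8780) = 0.6777.
n = ((z_{α} + z_β)/C)² + 3.
(1.645 + 0.524) / 0.6777 = 2.169 / 0.6777 = 3.201.
n = 3.201² + 3 = 10.24 + 3 = 13.2.
Round up.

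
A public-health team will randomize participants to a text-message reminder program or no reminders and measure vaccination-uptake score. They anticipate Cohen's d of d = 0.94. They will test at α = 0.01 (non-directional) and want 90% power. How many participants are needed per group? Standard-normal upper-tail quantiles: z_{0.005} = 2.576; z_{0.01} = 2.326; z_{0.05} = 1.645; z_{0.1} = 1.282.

For two independent groups with equal n: n = 2·((z_{α/2} + z_β) / d)².
z_{α/2} + z_β = 2.576 + 1.282 = 3.858.
n = 2 × (3.858 / 0.94)² = 2 × 4.104² = 2 × 16.84 = 33.7.
Round up to the next whole participant.

n = 34 per group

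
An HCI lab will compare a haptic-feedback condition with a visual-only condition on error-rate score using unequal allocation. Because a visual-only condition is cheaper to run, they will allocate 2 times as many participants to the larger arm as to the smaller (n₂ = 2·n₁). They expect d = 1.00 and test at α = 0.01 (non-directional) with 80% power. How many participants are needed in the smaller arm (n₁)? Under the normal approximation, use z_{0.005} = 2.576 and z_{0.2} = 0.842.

With allocation ratio k = n₂/n₁ = 2, Var(x̄₁−x̄₂) = σ²(1/n₁ + 1/(k·n₁)) = σ²·(k+1)/(k·n₁).
So n₁ = (1 + 1/k)·((z_{α/2} + z_β)/d)² = 1.500 × (3.418/1.00)².
n₁ = 1.500 × 11.68 = 17.5.
Round up: n₁ = 18, giving n₂ = 2 × 18 = 36.

n₁ = 18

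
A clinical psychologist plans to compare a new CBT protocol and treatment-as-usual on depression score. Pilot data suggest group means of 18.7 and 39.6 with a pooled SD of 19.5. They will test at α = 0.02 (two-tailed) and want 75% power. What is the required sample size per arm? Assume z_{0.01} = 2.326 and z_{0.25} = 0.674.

Cohen's d = |M₁ − M₂| / SD_pooled = |18.7 − 39.6| / 19.5 = 20.9 / 19.5 = 1.072.
For two independent groups with equal n: n = 2·((z_{α/2} + z_β) / d)².
z_{α/2} + z_β = 2.326 + 0.674 = 3.000.
n = 2 × (3.000 / 1.072)² = 2 × 2.799² = 2 × 7.83 = 15.7.
Round up to the next whole participant.

n = 16 per group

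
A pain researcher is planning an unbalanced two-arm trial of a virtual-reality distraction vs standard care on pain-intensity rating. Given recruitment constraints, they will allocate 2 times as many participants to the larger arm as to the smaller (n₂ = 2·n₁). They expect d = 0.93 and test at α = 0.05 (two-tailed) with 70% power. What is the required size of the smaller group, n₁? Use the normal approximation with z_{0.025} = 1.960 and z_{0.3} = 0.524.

n₁ = 11

With allocation ratio k = n₂/n₁ = 2, Var(x̄₁−x̄₂) = σ²(1/n₁ + 1/(k·n₁)) = σ²·(k+1)/(k·n₁).
So n₁ = (1 + 1/k)·((z_{α/2} + z_β)/d)² = 1.500 × (2.484/0.93)².
n₁ = 1.500 × 7.13 = 10.7.
Round up: n₁ = 11, giving n₂ = 2 × 11 = 22.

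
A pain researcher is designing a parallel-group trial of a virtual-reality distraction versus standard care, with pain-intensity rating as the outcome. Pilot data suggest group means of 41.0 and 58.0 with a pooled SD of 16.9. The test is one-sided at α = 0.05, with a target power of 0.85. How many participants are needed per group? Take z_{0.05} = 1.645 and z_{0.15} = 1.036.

n = 15 per group

Cohen's d = |M₁ − M₂| / SD_pooled = |41.0 − 58.0| / 16.9 = 17.0 / 16.9 = 1.006.
For two independent groups with equal n: n = 2·((z_{α} + z_β) / d)².
z_{α} + z_β = 1.645 + 1.036 = 2.681.
n = 2 × (2.681 / 1.006)² = 2 × 2.665² = 2 × 7.10 = 14.2.
Round up to the next whole participant.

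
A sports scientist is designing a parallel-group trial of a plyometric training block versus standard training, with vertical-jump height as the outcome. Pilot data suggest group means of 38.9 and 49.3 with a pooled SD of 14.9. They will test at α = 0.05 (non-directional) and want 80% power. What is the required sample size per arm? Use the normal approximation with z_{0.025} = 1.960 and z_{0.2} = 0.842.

n = 33 per group

Cohen's d = |M₁ − M₂| / SD_pooled = |38.9 − 49.3| / 14.9 = 10.4 / 14.9 = 0.698.
For two independent groups with equal n: n = 2·((z_{α/2} + z_β) / d)².
z_{α/2} + z_β = 1.960 + 0.842 = 2.802.
n = 2 × (2.802 / 0.698)² = 2 × 4.014² = 2 × 16.11 = 32.2.
Round up to the next whole participant.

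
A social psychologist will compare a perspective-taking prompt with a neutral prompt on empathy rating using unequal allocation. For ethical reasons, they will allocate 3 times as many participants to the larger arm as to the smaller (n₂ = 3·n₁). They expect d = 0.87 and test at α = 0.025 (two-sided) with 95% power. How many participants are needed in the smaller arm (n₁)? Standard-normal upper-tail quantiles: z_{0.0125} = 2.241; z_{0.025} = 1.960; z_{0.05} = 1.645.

n₁ = 27

With allocation ratio k = n₂/n₁ = 3, Var(x̄₁−x̄₂) = σ²(1/n₁ + 1/(k·n₁)) = σ²·(k+1)/(k·n₁).
So n₁ = (1 + 1/k)·((z_{α/2} + z_β)/d)² = 1.333 × (3.886/0.87)².
n₁ = 1.333 × 19.95 = 26.6.
Round up: n₁ = 27, giving n₂ = 3 × 27 = 81.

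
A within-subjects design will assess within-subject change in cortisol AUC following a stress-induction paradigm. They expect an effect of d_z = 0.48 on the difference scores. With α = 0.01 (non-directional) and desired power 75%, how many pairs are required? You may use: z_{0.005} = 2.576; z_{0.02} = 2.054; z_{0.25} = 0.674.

n = 46 pairs

For a paired (one-sample on differences) test: n = ((z_{α/2} + z_β) / d)².
z_{α/2} + z_β = 2.576 + 0.674 = 3.250.
n = (3.250 / 0.48)² = 6.771² = 45.84.
Round up.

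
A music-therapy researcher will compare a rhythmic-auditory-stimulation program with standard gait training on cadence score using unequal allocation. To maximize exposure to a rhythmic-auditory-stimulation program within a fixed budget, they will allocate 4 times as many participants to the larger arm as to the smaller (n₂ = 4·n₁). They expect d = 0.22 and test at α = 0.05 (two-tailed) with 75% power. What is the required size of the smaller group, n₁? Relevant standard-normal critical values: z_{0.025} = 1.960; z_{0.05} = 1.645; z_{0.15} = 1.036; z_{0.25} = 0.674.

With allocation ratio k = n₂/n₁ = 4, Var(x̄₁−x̄₂) = σ²(1/n₁ + 1/(k·n₁)) = σ²·(k+1)/(k·n₁).
So n₁ = (1 + 1/k)·((z_{α/2} + z_β)/d)² = 1.250 × (2.634/0.22)².
n₁ = 1.250 × 143.35 = 179.2.
Round up: n₁ = 180, giving n₂ = 4 × 180 = 720.

n₁ = 180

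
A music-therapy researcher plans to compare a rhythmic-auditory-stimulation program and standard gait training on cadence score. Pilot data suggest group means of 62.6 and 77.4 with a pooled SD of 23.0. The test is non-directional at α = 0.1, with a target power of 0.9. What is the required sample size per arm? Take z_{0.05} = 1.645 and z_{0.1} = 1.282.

n = 42 per group

Cohen's d = |M₁ − M₂| / SD_pooled = |62.6 − 77.4| / 23.0 = 14.8 / 23.0 = 0.643.
For two independent groups with equal n: n = 2·((z_{α/2} + z_β) / d)².
z_{α/2} + z_β = 1.645 + 1.282 = 2.927.
n = 2 × (2.927 / 0.643)² = 2 × 4.552² = 2 × 20.72 = 41.4.
Round up to the next whole participant.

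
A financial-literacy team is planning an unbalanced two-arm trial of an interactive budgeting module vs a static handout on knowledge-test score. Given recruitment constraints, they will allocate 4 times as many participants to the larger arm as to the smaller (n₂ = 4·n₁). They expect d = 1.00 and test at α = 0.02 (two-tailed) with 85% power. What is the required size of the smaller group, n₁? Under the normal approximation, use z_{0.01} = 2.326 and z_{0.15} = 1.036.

With allocation ratio k = n₂/n₁ = 4, Var(x̄₁−x̄₂) = σ²(1/n₁ + 1/(k·n₁)) = σ²·(k+1)/(k·n₁).
So n₁ = (1 + 1/k)·((z_{α/2} + z_β)/d)² = 1.250 × (3.362/1.00)².
n₁ = 1.250 × 11.30 = 14.1.
Round up: n₁ = 15, giving n₂ = 4 × 15 = 60.

n₁ = 15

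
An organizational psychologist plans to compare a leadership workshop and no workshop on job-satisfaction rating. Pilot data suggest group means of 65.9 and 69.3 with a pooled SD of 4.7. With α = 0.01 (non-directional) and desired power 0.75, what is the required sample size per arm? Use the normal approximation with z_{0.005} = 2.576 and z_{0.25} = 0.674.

Cohen's d = |M₁ − M₂| / SD_pooled = |65.9 − 69.3| / 4.7 = 3.4 / 4.7 = 0.723.
For two independent groups with equal n: n = 2·((z_{α/2} + z_β) / d)².
z_{α/2} + z_β = 2.576 + 0.674 = 3.250.
n = 2 × (3.250 / 0.723)² = 2 × 4.495² = 2 × 20.21 = 40.4.
Round up to the next whole participant.

n = 41 per group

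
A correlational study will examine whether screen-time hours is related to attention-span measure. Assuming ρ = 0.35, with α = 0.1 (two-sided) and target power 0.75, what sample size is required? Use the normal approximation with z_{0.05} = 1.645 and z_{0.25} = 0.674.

Fisher's z: C = ½·ln((1+r)/(1−r)) = ½·ln(2.0769) = 0.3654.
n = ((z_{α/2} + z_β)/C)² + 3.
(1.645 + 0.674) / 0.3654 = 2.319 / 0.3654 = 6.346.
n = 6.346² + 3 = 40.28 + 3 = 43.3.
Round up.

n = 44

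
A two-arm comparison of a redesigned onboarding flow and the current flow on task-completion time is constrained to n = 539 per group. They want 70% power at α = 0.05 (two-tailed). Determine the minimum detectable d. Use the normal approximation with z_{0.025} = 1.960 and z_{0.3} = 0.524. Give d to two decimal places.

For two independent groups of n = 539 each: d_min = (z_{α/2} + z_β)·√(2/n).
z-sum = 1.960 + 0.524 = 2.484.
d_min = 2.484 × √(2/539) = 2.484 × 0.0609 = 0.151.

d_min ≈ 0.15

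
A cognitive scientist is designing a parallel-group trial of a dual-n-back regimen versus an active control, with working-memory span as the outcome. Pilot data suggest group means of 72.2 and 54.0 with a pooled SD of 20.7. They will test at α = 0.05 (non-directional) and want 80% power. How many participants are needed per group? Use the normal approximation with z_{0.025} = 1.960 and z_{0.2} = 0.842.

Cohen's d = |M₁ − M₂| / SD_pooled = |72.2 − 54.0| / 20.7 = 18.2 / 20.7 = 0.879.
For two independent groups with equal n: n = 2·((z_{α/2} + z_β) / d)².
z_{α/2} + z_β = 1.960 + 0.842 = 2.802.
n = 2 × (2.802 / 0.879)² = 2 × 3.188² = 2 × 10.16 = 20.3.
Round up to the next whole participant.

n = 21 per group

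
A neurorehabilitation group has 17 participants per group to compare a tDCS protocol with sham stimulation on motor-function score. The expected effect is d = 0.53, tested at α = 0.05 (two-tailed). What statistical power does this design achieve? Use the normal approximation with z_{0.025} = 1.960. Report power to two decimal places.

power ≈ 0.34

For two equal groups, power = Φ(d·√(n/2) − z_{α/2}).
d·√(n/2) = 0.53 × √(17/2) = 0.53 × 2.915 = 1.545.
z_β = 1.545 − 1.960 = -0.415.
Power = Φ(-0.415) = 0.339.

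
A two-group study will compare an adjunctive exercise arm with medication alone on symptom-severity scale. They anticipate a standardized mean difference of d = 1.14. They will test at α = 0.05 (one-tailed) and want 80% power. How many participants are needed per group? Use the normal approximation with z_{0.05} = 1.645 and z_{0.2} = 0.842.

For two independent groups with equal n: n = 2·((z_{α} + z_β) / d)².
z_{α} + z_β = 1.645 + 0.842 = 2.487.
n = 2 × (2.487 / 1.14)² = 2 × 2.182² = 2 × 4.76 = 9.5.
Round up to the next whole participant.

n = 10 per group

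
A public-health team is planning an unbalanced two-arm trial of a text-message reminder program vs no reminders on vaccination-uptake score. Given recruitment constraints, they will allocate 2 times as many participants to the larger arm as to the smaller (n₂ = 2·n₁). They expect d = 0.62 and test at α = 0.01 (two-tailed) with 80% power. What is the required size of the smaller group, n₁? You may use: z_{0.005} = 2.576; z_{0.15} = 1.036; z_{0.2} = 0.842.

With allocation ratio k = n₂/n₁ = 2, Var(x̄₁−x̄₂) = σ²(1/n₁ + 1/(k·n₁)) = σ²·(k+1)/(k·n₁).
So n₁ = (1 + 1/k)·((z_{α/2} + z_β)/d)² = 1.500 × (3.418/0.62)².
n₁ = 1.500 × 30.39 = 45.6.
Round up: n₁ = 46, giving n₂ = 2 × 46 = 92.

n₁ = 46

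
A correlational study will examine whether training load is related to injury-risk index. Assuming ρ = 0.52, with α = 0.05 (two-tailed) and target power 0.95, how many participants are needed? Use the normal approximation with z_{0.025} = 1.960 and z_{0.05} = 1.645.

Fisher's z: C = ½·ln((1+r)/(1−r)) = ½·ln(3.1667) = 0.5763.
n = ((z_{α/2} + z_β)/C)² + 3.
(1.960 + 1.645) / 0.5763 = 3.605 / 0.5763 = 6.255.
n = 6.255² + 3 = 39.13 + 3 = 42.1.
Round up.

n = 43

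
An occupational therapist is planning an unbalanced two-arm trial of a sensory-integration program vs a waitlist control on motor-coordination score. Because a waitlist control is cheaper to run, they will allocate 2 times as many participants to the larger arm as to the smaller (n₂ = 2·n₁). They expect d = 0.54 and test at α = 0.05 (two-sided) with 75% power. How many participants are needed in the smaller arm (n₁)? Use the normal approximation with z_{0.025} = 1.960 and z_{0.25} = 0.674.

n₁ = 36

With allocation ratio k = n₂/n₁ = 2, Var(x̄₁−x̄₂) = σ²(1/n₁ + 1/(k·n₁)) = σ²·(k+1)/(k·n₁).
So n₁ = (1 + 1/k)·((z_{α/2} + z_β)/d)² = 1.500 × (2.634/0.54)².
n₁ = 1.500 × 23.79 = 35.7.
Round up: n₁ = 36, giving n₂ = 2 × 36 = 72.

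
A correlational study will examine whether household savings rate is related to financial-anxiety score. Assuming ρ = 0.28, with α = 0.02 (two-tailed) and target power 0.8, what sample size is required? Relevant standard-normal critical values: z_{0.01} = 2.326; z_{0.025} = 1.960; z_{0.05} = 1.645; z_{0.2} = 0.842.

n = 125

Fisher's z: C = ½·ln((1+r)/(1−r)) = ½·ln(1.7778) = 0.2877.
n = ((z_{α/2} + z_β)/C)² + 3.
(2.326 + 0.842) / 0.2877 = 3.168 / 0.2877 = 11.011.
n = 11.011² + 3 = 121.25 + 3 = 124.3.
Round up.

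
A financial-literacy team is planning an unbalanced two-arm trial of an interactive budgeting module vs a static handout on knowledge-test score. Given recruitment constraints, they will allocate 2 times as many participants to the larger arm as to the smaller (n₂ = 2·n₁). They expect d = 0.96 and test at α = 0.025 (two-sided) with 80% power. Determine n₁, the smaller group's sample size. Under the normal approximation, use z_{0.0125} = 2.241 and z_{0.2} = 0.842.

n₁ = 16

With allocation ratio k = n₂/n₁ = 2, Var(x̄₁−x̄₂) = σ²(1/n₁ + 1/(k·n₁)) = σ²·(k+1)/(k·n₁).
So n₁ = (1 + 1/k)·((z_{α/2} + z_β)/d)² = 1.500 × (3.083/0.96)².
n₁ = 1.500 × 10.31 = 15.5.
Round up: n₁ = 16, giving n₂ = 2 × 16 = 32.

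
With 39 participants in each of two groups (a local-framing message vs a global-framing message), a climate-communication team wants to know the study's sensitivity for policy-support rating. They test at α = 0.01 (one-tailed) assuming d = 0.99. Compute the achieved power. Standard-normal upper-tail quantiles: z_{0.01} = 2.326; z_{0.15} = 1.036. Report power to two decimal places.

For two equal groups, power = Φ(d·√(n/2) − z_{α}).
d·√(n/2) = 0.99 × √(39/2) = 0.99 × 4.416 = 4.372.
z_β = 4.372 − 2.326 = 2.046.
Power = Φ(2.046) = 0.980.

power ≈ 0.98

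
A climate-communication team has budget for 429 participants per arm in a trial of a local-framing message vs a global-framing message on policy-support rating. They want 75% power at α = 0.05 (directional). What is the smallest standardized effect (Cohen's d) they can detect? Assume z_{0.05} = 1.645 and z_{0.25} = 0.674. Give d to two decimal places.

For two independent groups of n = 429 each: d_min = (z_{α} + z_β)·√(2/n).
z-sum = 1.645 + 0.674 = 2.319.
d_min = 2.319 × √(2/429) = 2.319 × 0.0683 = 0.158.

d_min ≈ 0.16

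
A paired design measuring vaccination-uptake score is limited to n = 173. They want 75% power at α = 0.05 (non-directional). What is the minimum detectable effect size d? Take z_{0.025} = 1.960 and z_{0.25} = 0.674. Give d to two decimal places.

For a single sample (or paired design) of n = 173: d_min = (z_{α/2} + z_β)/√n.
z-sum = 1.960 + 0.674 = 2.634.
d_min = 2.634 / √173 = 2.634 / 13.153 = 0.200.

d_min ≈ 0.20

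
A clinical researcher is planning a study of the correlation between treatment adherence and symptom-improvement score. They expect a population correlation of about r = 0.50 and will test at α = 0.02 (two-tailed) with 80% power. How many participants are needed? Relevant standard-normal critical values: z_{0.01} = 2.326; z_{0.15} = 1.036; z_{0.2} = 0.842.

n = 37

Fisher's z: C = ½·ln((1+r)/(1−r)) = ½·ln(3.0000) = 0.5493.
n = ((z_{α/2} + z_β)/C)² + 3.
(2.326 + 0.842) / 0.5493 = 3.168 / 0.5493 = 5.767.
n = 5.767² + 3 = 33.26 + 3 = 36.3.
Round up.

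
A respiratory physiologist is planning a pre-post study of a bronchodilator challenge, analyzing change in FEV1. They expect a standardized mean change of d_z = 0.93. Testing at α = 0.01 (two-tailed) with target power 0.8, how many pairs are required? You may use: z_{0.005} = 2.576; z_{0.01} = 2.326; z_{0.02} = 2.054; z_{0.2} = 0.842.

n = 14 pairs

For a paired (one-sample on differences) test: n = ((z_{α/2} + z_β) / d)².
z_{α/2} + z_β = 2.576 + 0.842 = 3.418.
n = (3.418 / 0.93)² = 3.675² = 13.51.
Round up.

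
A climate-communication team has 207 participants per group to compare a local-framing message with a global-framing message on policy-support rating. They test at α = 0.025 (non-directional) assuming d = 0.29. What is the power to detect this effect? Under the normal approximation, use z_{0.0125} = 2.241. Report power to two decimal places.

power ≈ 0.76

For two equal groups, power = Φ(d·√(n/2) − z_{α/2}).
d·√(n/2) = 0.29 × √(207/2) = 0.29 × 10.173 = 2.950.
z_β = 2.950 − 2.241 = 0.709.
Power = Φ(0.709) = 0.761.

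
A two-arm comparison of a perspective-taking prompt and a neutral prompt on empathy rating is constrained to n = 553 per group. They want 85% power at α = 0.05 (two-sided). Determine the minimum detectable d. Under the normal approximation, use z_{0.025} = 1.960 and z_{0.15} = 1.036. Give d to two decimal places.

d_min ≈ 0.18

For two independent groups of n = 553 each: d_min = (z_{α/2} + z_β)·√(2/n).
z-sum = 1.960 + 1.036 = 2.996.
d_min = 2.996 × √(2/553) = 2.996 × 0.0601 = 0.180.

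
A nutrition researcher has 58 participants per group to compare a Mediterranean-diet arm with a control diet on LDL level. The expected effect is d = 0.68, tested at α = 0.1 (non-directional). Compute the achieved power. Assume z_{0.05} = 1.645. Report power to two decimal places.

For two equal groups, power = Φ(d·√(n/2) − z_{α/2}).
d·√(n/2) = 0.68 × √(58/2) = 0.68 × 5.385 = 3.662.
z_β = 3.662 − 1.645 = 2.017.
Power = Φ(2.017) = 0.978.

power ≈ 0.98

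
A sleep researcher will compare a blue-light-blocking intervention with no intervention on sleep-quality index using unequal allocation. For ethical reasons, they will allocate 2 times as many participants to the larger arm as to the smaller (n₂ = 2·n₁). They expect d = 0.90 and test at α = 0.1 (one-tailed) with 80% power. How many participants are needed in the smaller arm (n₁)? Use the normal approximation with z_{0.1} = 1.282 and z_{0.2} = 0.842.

With allocation ratio k = n₂/n₁ = 2, Var(x̄₁−x̄₂) = σ²(1/n₁ + 1/(k·n₁)) = σ²·(k+1)/(k·n₁).
So n₁ = (1 + 1/k)·((z_{α} + z_β)/d)² = 1.500 × (2.124/0.90)².
n₁ = 1.500 × 5.57 = 8.4.
Round up: n₁ = 9, giving n₂ = 2 × 9 = 18.

n₁ = 9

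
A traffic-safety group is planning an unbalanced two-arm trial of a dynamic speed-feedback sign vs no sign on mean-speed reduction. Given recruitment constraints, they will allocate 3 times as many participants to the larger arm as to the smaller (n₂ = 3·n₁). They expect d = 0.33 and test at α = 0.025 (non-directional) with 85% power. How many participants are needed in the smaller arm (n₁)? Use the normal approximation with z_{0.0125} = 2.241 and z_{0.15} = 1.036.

n₁ = 132

With allocation ratio k = n₂/n₁ = 3, Var(x̄₁−x̄₂) = σ²(1/n₁ + 1/(k·n₁)) = σ²·(k+1)/(k·n₁).
So n₁ = (1 + 1/k)·((z_{α/2} + z_β)/d)² = 1.333 × (3.277/0.33)².
n₁ = 1.333 × 98.61 = 131.5.
Round up: n₁ = 132, giving n₂ = 3 × 132 = 396.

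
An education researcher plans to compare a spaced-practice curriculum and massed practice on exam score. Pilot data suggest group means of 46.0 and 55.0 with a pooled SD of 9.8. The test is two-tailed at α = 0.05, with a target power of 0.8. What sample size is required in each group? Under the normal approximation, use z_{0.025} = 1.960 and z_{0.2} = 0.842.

Cohen's d = |M₁ − M₂| / SD_pooled = |46.0 − 55.0| / 9.8 = 9.0 / 9.8 = 0.918.
For two independent groups with equal n: n = 2·((z_{α/2} + z_β) / d)².
z_{α/2} + z_β = 1.960 + 0.842 = 2.802.
n = 2 × (2.802 / 0.918)² = 2 × 3.052² = 2 × 9.32 = 18.6.
Round up to the next whole participant.

n = 19 per group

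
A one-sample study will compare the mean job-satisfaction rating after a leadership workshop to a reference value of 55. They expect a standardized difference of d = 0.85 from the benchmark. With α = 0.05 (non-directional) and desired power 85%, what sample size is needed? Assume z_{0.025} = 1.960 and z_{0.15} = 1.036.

For a one-sample test: n = ((z_{α/2} + z_β) / d)².
z_{α/2} + z_β = 1.960 + 1.036 = 2.996.
n = (2.996 / 0.85)² = 3.525² = 12.42.
Round up.

n = 13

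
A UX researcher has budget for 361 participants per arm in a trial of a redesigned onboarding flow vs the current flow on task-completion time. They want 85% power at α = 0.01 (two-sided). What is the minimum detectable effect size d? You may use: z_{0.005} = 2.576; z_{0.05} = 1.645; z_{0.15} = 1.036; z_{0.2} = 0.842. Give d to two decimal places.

d_min ≈ 0.27

For two independent groups of n = 361 each: d_min = (z_{α/2} + z_β)·√(2/n).
z-sum = 2.576 + 1.036 = 3.612.
d_min = 3.612 × √(2/361) = 3.612 × 0.0744 = 0.269.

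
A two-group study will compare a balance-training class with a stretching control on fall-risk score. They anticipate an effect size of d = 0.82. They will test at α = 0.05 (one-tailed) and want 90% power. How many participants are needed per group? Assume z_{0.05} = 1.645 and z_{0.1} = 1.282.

For two independent groups with equal n: n = 2·((z_{α} + z_β) / d)².
z_{α} + z_β = 1.645 + 1.282 = 2.927.
n = 2 × (2.927 / 0.82)² = 2 × 3.570² = 2 × 12.74 = 25.5.
Round up to the next whole participant.

n = 26 per group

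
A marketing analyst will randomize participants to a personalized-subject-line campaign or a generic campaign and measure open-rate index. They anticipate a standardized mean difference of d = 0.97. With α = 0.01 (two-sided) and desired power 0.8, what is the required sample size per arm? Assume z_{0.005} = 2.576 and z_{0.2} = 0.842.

n = 25 per group

For two independent groups with equal n: n = 2·((z_{α/2} + z_β) / d)².
z_{α/2} + z_β = 2.576 + 0.842 = 3.418.
n = 2 × (3.418 / 0.97)² = 2 × 3.524² = 2 × 12.42 = 24.8.
Round up to the next whole participant.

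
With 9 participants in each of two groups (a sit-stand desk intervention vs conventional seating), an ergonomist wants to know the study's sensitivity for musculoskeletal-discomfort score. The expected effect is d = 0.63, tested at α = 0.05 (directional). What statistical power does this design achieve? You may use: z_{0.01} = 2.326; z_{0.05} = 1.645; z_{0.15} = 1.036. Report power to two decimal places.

For two equal groups, power = Φ(d·√(n/2) − z_{α}).
d·√(n/2) = 0.63 × √(9/2) = 0.63 × 2.121 = 1.336.
z_β = 1.336 − 1.645 = -0.309.
Power = Φ(-0.309) = 0.379.

power ≈ 0.38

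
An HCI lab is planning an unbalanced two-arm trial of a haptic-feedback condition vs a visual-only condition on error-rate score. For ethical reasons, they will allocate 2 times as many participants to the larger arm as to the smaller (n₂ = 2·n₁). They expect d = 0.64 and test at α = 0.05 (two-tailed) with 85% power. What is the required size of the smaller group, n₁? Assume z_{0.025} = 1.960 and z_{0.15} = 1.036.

n₁ = 33

With allocation ratio k = n₂/n₁ = 2, Var(x̄₁−x̄₂) = σ²(1/n₁ + 1/(k·n₁)) = σ²·(k+1)/(k·n₁).
So n₁ = (1 + 1/k)·((z_{α/2} + z_β)/d)² = 1.500 × (2.996/0.64)².
n₁ = 1.500 × 21.91 = 32.9.
Round up: n₁ = 33, giving n₂ = 2 × 33 = 66.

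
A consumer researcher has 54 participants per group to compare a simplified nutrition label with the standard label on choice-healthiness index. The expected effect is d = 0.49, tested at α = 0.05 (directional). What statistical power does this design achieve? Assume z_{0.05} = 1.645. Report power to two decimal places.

power ≈ 0.82

For two equal groups, power = Φ(d·√(n/2) − z_{α}).
d·√(n/2) = 0.49 × √(54/2) = 0.49 × 5.196 = 2.546.
z_β = 2.546 − 1.645 = 0.901.
Power = Φ(0.901) = 0.816.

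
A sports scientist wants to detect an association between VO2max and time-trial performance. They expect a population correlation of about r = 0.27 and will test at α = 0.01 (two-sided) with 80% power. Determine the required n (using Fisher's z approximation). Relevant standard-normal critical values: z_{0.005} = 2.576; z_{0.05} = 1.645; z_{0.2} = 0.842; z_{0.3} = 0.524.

Fisher's z: C = ½·ln((1+r)/(1−r)) = ½·ln(1.7397) = 0.2769.
n = ((z_{α/2} + z_β)/C)² + 3.
(2.576 + 0.842) / 0.2769 = 3.418 / 0.2769 = 12.344.
n = 12.344² + 3 = 152.37 + 3 = 155.4.
Round up.

n = 156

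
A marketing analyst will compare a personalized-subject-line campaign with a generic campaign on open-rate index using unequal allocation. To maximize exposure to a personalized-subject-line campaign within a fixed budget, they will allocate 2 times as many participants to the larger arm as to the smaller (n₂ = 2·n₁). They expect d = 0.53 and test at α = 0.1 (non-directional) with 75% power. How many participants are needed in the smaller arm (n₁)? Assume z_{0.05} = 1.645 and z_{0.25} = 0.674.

With allocation ratio k = n₂/n₁ = 2, Var(x̄₁−x̄₂) = σ²(1/n₁ + 1/(k·n₁)) = σ²·(k+1)/(k·n₁).
So n₁ = (1 + 1/k)·((z_{α/2} + z_β)/d)² = 1.500 × (2.319/0.53)².
n₁ = 1.500 × 19.14 = 28.7.
Round up: n₁ = 29, giving n₂ = 2 × 29 = 58.

n₁ = 29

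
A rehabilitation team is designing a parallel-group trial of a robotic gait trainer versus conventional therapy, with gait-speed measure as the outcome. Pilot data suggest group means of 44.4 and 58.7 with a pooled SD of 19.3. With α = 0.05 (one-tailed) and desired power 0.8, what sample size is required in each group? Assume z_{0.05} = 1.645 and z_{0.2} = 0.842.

Cohen's d = |M₁ − M₂| / SD_pooled = |44.4 − 58.7| / 19.3 = 14.3 / 19.3 = 0.741.
For two independent groups with equal n: n = 2·((z_{α} + z_β) / d)².
z_{α} + z_β = 1.645 + 0.842 = 2.487.
n = 2 × (2.487 / 0.741)² = 2 × 3.356² = 2 × 11.26 = 22.5.
Round up to the next whole participant.

n = 23 per group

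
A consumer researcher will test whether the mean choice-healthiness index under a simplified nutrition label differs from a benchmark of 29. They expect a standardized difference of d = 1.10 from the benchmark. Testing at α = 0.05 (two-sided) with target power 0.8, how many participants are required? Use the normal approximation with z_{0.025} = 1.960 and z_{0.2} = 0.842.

For a one-sample test: n = ((z_{α/2} + z_β) / d)².
z_{α/2} + z_β = 1.960 + 0.842 = 2.802.
n = (2.802 / 1.10)² = 2.547² = 6.49.
Round up.

n = 7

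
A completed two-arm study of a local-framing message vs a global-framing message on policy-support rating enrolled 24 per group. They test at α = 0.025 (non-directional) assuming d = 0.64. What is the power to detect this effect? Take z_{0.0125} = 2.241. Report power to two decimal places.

power ≈ 0.49

For two equal groups, power = Φ(d·√(n/2) − z_{α/2}).
d·√(n/2) = 0.64 × √(24/2) = 0.64 × 3.464 = 2.217.
z_β = 2.217 − 2.241 = -0.024.
Power = Φ(-0.024) = 0.490.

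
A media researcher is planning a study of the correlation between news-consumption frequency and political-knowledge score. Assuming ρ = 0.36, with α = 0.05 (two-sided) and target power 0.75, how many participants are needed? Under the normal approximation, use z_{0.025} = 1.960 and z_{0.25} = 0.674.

Fisher's z: C = ½·ln((1+r)/(1−r)) = ½·ln(2.1250) = 0.3769.
n = ((z_{α/2} + z_β)/C)² + 3.
(1.960 + 0.674) / 0.3769 = 2.634 / 0.3769 = 6.989.
n = 6.989² + 3 = 48.84 + 3 = 51.8.
Round up.

n = 52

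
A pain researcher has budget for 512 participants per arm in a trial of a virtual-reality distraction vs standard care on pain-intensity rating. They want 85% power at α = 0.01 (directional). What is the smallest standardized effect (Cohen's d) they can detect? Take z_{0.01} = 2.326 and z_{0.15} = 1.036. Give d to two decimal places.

d_min ≈ 0.21

For two independent groups of n = 512 each: d_min = (z_{α} + z_β)·√(2/n).
z-sum = 2.326 + 1.036 = 3.362.
d_min = 3.362 × √(2/512) = 3.362 × 0.0625 = 0.210.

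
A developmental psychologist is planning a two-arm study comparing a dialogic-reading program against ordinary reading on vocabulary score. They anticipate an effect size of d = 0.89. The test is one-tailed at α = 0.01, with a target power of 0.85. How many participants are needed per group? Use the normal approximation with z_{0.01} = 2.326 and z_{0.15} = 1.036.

n = 29 per group

For two independent groups with equal n: n = 2·((z_{α} + z_β) / d)².
z_{α} + z_β = 2.326 + 1.036 = 3.362.
n = 2 × (3.362 / 0.89)² = 2 × 3.778² = 2 × 14.27 = 28.5.
Round up to the next whole participant.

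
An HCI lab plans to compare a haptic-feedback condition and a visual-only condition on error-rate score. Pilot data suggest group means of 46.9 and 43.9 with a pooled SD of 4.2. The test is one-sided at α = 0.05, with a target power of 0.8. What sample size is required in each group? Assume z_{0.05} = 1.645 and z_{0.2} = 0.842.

Cohen's d = |M₁ − M₂| / SD_pooled = |46.9 − 43.9| / 4.2 = 3.0 / 4.2 = 0.714.
For two independent groups with equal n: n = 2·((z_{α} + z_β) / d)².
z_{α} + z_β = 1.645 + 0.842 = 2.487.
n = 2 × (2.487 / 0.714)² = 2 × 3.483² = 2 × 12.13 = 24.3.
Round up to the next whole participant.

n = 25 per group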